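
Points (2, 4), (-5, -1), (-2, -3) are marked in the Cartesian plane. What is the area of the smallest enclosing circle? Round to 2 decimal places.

58.40

Call the three points A, B, C in the order given.
Side lengths²: AB² = 74, AC² = 65, BC² = 13.
Since AB² = 74 < 65 + 13 = 78, the triangle is acute, so the smallest enclosing circle is the circumcircle.
Circumcentre = (-77/58, 73/58), r² = 31265/1682.
Area = π·r² = π·31265/1682 ≈ 58.40.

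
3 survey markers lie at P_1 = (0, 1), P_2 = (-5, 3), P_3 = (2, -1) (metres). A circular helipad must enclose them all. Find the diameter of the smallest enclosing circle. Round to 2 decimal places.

Side lengths²: P_1P_2² = 29, P_1P_3² = 8, P_2P_3² = 65.
Since P_2P_3² = 65 ≥ 29 + 8 = 37, the angle opposite P_2P_3 is not acute, so the smallest enclosing circle has P_2P_3 as diameter.
Centre = midpoint of P_2P_3 = (-1.5, 1), r² = 65/4 = 16.25.
Diameter = 2r = 2√(16.25) ≈ 8.06.

8.06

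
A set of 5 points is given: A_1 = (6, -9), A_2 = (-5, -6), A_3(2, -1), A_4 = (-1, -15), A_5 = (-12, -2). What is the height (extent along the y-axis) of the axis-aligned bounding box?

14

max y = -1, min y = -15, so height = 14.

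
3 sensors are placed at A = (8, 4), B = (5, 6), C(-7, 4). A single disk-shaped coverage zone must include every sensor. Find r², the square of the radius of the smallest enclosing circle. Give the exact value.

Side lengths²: AB² = 13, AC² = 225, BC² = 148.
Since AC² = 225 ≥ 148 + 13 = 161, the angle opposite AC is not acute, so the smallest enclosing circle has AC as diameter.
Centre = midpoint of AC = (0.5, 4), r² = 225/4 = 56.25.

56.25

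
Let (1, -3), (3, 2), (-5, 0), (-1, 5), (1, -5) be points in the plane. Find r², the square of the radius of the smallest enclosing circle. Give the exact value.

26

By Welzl's lemma the MEC is supported by two points (diametrically opposite) or three points (on a circumcircle).
The farthest pair is (-1, 5)–(1, -5) with squared distance 104. The circle on this segment as diameter has centre (0, 0) and r² = 104/4 = 26.
Check (1, -3): distance² to centre = 10 ≤ 26, so it lies inside.
All remaining points lie in this disk, and no smaller disk contains both endpoints, so this is the minimum enclosing circle.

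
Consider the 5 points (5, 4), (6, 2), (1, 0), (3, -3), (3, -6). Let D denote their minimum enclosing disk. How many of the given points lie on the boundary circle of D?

The minimum enclosing circle of a finite set is fixed by two of the points (as a diameter) or three (as a circumcircle).
The farthest pair is (5, 4)–(3, -6) with squared distance 104. The circle on this segment as diameter has centre (4, -1) and r² = 104/4 = 26.
Check (6, 2): distance² to centre = 13 ≤ 26, so it lies inside.
All remaining points lie in this disk, and no smaller disk contains both endpoints, so this is the minimum enclosing circle.
The points at distance exactly r from the centre are (5, 4), (3, -6) — 2 points.

2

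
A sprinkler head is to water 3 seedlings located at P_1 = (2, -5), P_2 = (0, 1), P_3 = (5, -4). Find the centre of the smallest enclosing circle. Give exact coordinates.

Side lengths²: P_1P_2² = 40, P_1P_3² = 10, P_2P_3² = 50.
Since P_2P_3² = 50 ≥ 40 + 10 = 50, the angle opposite P_2P_3 is not acute, so the smallest enclosing circle has P_2P_3 as diameter.
Centre = midpoint of P_2P_3 = (2.5, -1.5), r² = 50/4 = 12.5.
Centre = (2.5, -1.5).

(2.5, -1.5)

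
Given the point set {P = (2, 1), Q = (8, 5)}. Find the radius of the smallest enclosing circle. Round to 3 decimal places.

The smallest circle enclosing two points has them as diameter endpoints.
Centre = midpoint = (5, 3); r² = |PQ|²/4 = 52/4 = 13.
r = √13 ≈ 3.606.

3.606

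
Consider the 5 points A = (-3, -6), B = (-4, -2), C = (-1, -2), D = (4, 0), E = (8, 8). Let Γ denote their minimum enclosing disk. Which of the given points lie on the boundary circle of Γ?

The farthest pair is A–E with squared distance 317. The circle on this segment as diameter has centre (2.5, 1) and r² = 317/4 = 79.25.
Check B: distance² to centre = 51.25 ≤ 79.25, so it lies inside.
All remaining points lie in this disk, and no smaller disk contains both endpoints, so this is the minimum enclosing circle.
The points at distance exactly r from the centre are A, E — 2 points.

A, E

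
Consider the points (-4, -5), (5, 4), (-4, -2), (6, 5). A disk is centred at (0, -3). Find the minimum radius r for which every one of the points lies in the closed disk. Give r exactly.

The required radius is the distance from (0, -3) to the farthest point.
Squared distances: 20, 74, 17, 100.
Maximum is 100, attained at (6, 5).
r = √100 = 10.

10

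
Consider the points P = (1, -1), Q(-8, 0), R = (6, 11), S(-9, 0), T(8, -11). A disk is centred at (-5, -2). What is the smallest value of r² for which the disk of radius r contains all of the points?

The required radius is the distance from (-5, -2) to the farthest point.
Squared distances: 37, 13, 290, 20, 250.
Maximum is 290, attained at R.

290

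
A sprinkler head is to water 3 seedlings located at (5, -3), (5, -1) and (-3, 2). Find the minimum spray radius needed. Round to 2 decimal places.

4.72

Call the three points A, B, C in the order given.
Side lengths²: AB² = 4, AC² = 89, BC² = 73.
Since AC² = 89 ≥ 73 + 4 = 77, the angle opposite AC is not acute, so the smallest enclosing circle has AC as diameter.
Centre = midpoint of AC = (1, -0.5), r² = 89/4 = 22.25.
r = √(22.25) ≈ 4.72.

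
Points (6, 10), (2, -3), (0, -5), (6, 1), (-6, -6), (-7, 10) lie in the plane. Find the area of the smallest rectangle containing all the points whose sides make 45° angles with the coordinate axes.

308

In coordinates u = x + y, v = x − y the rectangle is axis-aligned; the map (x,y)→(u,v) scales areas by 2.
u-values: 16, -1, -5, 7, -12, 3; range = 16 − (-12) = 28.
v-values: -4, 5, 5, 5, 0, -17; range = 5 − (-17) = 22.
Area = (28 × 22) / 2 = 308.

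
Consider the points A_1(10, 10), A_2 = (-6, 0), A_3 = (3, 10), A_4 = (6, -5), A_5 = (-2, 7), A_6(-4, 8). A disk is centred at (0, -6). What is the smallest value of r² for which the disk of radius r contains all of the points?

356

The required radius is the distance from (0, -6) to the farthest point.
Squared distances: 356, 72, 265, 37, 173, 212.
Maximum is 356, attained at A_1.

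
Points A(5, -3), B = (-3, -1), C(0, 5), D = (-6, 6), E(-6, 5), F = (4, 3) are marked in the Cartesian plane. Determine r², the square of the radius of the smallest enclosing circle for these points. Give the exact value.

The minimum enclosing circle of a finite set is fixed by two of the points (as a diameter) or three (as a circumcircle).
The farthest pair is A–D with squared distance 202. The circle on this segment as diameter has centre (-0.5, 1.5) and r² = 202/4 = 50.5.
Check B: distance² to centre = 12.5 ≤ 50.5, so it lies inside.
All remaining points lie in this disk, and no smaller disk contains both endpoints, so this is the minimum enclosing circle.

50.5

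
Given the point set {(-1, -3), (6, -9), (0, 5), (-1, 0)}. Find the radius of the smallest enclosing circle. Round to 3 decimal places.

7.616

A smallest enclosing disk is always determined by at most three of the input points on its boundary.
The farthest pair is (6, -9)–(0, 5) with squared distance 232. The circle on this segment as diameter has centre (3, -2) and r² = 232/4 = 58.
Check (-1, -3): distance² to centre = 17 ≤ 58, so it lies inside.
All remaining points lie in this disk, and no smaller disk contains both endpoints, so this is the minimum enclosing circle.
r = √58 ≈ 7.616.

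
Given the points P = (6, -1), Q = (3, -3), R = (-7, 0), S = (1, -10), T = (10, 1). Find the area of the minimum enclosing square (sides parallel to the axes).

289

The bounding box has width 17 and height 11.
An axis-aligned square enclosing the set must have side ≥ max(width, height).
So the minimum side is max(17, 11) = 17.
Area = 17² = 289.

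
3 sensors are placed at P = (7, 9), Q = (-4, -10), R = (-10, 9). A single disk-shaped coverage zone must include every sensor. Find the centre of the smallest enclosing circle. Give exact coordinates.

Side lengths²: PQ² = 482, PR² = 289, QR² = 397.
Since PQ² = 482 < 397 + 289 = 686, the triangle is acute, so the smallest enclosing circle is the circumcircle.
Circumcentre = (-1.5, 47/38), r² = 95677/722.
Centre = (-1.5, 47/38).

(-1.5, 47/38)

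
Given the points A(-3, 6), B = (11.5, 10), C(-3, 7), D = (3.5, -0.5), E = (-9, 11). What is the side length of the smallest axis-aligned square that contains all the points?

The bounding box has width 20.5 and height 11.5.
An axis-aligned square enclosing the set must have side ≥ max(width, height).
So the minimum side is max(20.5, 11.5) = 20.5.

20.5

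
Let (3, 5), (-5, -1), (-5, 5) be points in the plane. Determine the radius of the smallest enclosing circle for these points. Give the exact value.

5

Call the three points A, B, C in the order given.
Side lengths²: AB² = 100, AC² = 64, BC² = 36.
Since AB² = 100 ≥ 64 + 36 = 100, the angle opposite AB is not acute, so the smallest enclosing circle has AB as diameter.
Centre = midpoint of AB = (-1, 2), r² = 100/4 = 25.
r = √25 = 5.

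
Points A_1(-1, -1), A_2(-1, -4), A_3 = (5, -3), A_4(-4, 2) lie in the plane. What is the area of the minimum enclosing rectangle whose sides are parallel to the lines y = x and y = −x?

In coordinates u = x + y, v = x − y the rectangle is axis-aligned; the map (x,y)→(u,v) scales areas by 2.
u-values: -2, -5, 2, -2; range = 2 − (-5) = 7.
v-values: 0, 3, 8, -6; range = 8 − (-6) = 14.
Area = (7 × 14) / 2 = 49.

49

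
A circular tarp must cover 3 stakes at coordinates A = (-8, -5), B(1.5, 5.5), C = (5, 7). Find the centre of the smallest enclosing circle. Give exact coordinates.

(-1.5, 1)

Side lengths²: AB² = 200.5, AC² = 313, BC² = 14.5.
Since AC² = 313 ≥ 200.5 + 14.5 = 215, the angle opposite AC is not acute, so the smallest enclosing circle has AC as diameter.
Centre = midpoint of AC = (-1.5, 1), r² = 313/4 = 78.25.
Centre = (-1.5, 1).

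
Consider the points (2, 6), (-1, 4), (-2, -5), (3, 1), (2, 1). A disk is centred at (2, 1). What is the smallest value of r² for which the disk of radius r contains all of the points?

52

The required radius is the distance from (2, 1) to the farthest point.
Squared distances: 25, 18, 52, 1, 0.
Maximum is 52, attained at (-2, -5).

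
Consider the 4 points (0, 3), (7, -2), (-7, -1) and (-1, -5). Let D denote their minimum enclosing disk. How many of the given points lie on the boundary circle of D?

2

The farthest pair is (7, -2)–(-7, -1) with squared distance 197. The circle on this segment as diameter has centre (0, -1.5) and r² = 197/4 = 49.25.
Check (0, 3): distance² to centre = 20.25 ≤ 49.25, so it lies inside.
All remaining points lie in this disk, and no smaller disk contains both endpoints, so this is the minimum enclosing circle.
The points at distance exactly r from the centre are (7, -2), (-7, -1) — 2 points.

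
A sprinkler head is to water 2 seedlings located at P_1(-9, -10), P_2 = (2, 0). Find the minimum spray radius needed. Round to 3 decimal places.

7.433

The smallest circle enclosing two points has them as diameter endpoints.
Centre = midpoint = (-3.5, -5); r² = |P_1P_2|²/4 = 221/4 = 55.25.
r = √(55.25) ≈ 7.433.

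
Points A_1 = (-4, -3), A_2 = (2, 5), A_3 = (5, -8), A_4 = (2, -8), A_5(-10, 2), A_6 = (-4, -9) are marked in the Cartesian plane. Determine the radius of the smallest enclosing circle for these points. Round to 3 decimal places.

The minimum enclosing circle is determined by three boundary points: A_2, A_3, A_5.
Their circumcentre is (-53/22, -63/22) with r² = 19669/242.
The farthest remaining point A_4 is at distance² 11089/242 ≤ 19669/242.
r = √(19669/242) ≈ 9.015.

9.015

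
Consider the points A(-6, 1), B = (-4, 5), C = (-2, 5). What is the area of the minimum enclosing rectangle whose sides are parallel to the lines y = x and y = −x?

In coordinates u = x + y, v = x − y the rectangle is axis-aligned; the map (x,y)→(u,v) scales areas by 2.
u-values: -5, 1, 3; range = 3 − (-5) = 8.
v-values: -7, -9, -7; range = -7 − (-9) = 2.
Area = (8 × 2) / 2 = 8.

8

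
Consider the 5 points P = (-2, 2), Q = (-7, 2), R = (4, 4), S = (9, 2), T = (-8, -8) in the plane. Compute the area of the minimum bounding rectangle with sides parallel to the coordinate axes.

x ranges over [-8, 9], width 17.
y ranges over [-8, 4], height 12.
Area = 17 × 12 = 204.

204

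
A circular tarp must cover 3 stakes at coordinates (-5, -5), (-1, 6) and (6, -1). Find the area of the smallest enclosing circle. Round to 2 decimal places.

131.03

Call the three points A, B, C in the order given.
Side lengths²: AB² = 137, AC² = 137, BC² = 98.
Since AC² = 137 < 137 + 98 = 235, the triangle is acute, so the smallest enclosing circle is the circumcircle.
Circumcentre = (-13/30, -13/30), r² = 18769/450.
Area = π·r² = π·18769/450 ≈ 131.03.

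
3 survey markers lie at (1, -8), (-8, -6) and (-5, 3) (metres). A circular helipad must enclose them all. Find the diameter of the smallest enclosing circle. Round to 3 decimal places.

Call the three points A, B, C in the order given.
Side lengths²: AB² = 85, AC² = 157, BC² = 90.
Since AC² = 157 < 90 + 85 = 175, the triangle is acute, so the smallest enclosing circle is the circumcircle.
Circumcentre = (-149/58, -163/58), r² = 66725/1682.
Diameter = 2r = 2√(66725/1682) ≈ 12.597.

12.597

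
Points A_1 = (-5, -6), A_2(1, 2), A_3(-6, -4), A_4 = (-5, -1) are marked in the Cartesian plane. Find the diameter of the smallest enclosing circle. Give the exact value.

The minimum enclosing circle of a finite set is fixed by two of the points (as a diameter) or three (as a circumcircle).
The farthest pair is A_1–A_2 with squared distance 100. The circle on this segment as diameter has centre (-2, -2) and r² = 100/4 = 25.
Check A_3: distance² to centre = 20 ≤ 25, so it lies inside.
All remaining points lie in this disk, and no smaller disk contains both endpoints, so this is the minimum enclosing circle.
Diameter = 2r = 2√25 = 10.

10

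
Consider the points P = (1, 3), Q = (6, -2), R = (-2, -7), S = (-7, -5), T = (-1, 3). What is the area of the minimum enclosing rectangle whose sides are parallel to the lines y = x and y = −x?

In coordinates u = x + y, v = x − y the rectangle is axis-aligned; the map (x,y)→(u,v) scales areas by 2.
u-values: 4, 4, -9, -12, 2; range = 4 − (-12) = 16.
v-values: -2, 8, 5, -2, -4; range = 8 − (-4) = 12.
Area = (16 × 12) / 2 = 96.

96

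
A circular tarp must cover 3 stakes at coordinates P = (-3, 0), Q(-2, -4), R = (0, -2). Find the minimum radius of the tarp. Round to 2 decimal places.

Side lengths²: PQ² = 17, PR² = 13, QR² = 8.
Since PQ² = 17 < 13 + 8 = 21, the triangle is acute, so the smallest enclosing circle is the circumcircle.
Circumcentre = (-2.1, -1.9), r² = 4.42.
r = √(4.42) ≈ 2.10.

2.10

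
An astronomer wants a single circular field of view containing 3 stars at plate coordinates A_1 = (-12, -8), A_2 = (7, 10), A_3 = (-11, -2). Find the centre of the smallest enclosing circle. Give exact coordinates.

Side lengths²: A_1A_2² = 685, A_1A_3² = 37, A_2A_3² = 468.
Since A_1A_2² = 685 ≥ 468 + 37 = 505, the angle opposite A_1A_2 is not acute, so the smallest enclosing circle has A_1A_2 as diameter.
Centre = midpoint of A_1A_2 = (-2.5, 1), r² = 685/4 = 171.25.
Centre = (-2.5, 1).

(-2.5, 1)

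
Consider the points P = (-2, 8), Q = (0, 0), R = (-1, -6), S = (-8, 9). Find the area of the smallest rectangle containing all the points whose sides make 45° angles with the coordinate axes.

In coordinates u = x + y, v = x − y the rectangle is axis-aligned; the map (x,y)→(u,v) scales areas by 2.
u-values: 6, 0, -7, 1; range = 6 − (-7) = 13.
v-values: -10, 0, 5, -17; range = 5 − (-17) = 22.
Area = (13 × 22) / 2 = 143.

143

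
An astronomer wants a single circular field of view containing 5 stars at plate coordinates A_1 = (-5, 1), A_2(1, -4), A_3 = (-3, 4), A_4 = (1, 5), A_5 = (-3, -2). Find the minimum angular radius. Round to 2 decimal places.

The minimum enclosing circle of a finite set is fixed by two of the points (as a diameter) or three (as a circumcircle).
The minimum enclosing circle is determined by three boundary points: A_1, A_2, A_4.
Their circumcentre is (-1/3, 0.5) with r² = 793/36.
The farthest remaining point A_3 is at distance² 697/36 ≤ 793/36.
r = √(793/36) ≈ 4.69.

4.69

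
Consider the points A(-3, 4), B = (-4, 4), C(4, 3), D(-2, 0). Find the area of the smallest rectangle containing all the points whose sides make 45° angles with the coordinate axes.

In coordinates u = x + y, v = x − y the rectangle is axis-aligned; the map (x,y)→(u,v) scales areas by 2.
u-values: 1, 0, 7, -2; range = 7 − (-2) = 9.
v-values: -7, -8, 1, -2; range = 1 − (-8) = 9.
Area = (9 × 9) / 2 = 40.5.

40.5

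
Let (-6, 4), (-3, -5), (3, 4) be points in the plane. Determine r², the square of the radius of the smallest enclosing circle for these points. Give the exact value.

Call the three points A, B, C in the order given.
Side lengths²: AB² = 90, AC² = 81, BC² = 117.
Since BC² = 117 < 90 + 81 = 171, the triangle is acute, so the smallest enclosing circle is the circumcircle.
Circumcentre = (-1.5, 0.5), r² = 32.5.

32.5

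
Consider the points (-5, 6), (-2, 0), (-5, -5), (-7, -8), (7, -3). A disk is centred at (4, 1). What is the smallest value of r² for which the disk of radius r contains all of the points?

202

The required radius is the distance from (4, 1) to the farthest point.
Squared distances: 106, 37, 117, 202, 25.
Maximum is 202, attained at (-7, -8).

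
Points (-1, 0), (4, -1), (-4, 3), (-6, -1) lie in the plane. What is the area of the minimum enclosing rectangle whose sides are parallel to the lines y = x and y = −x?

60

In coordinates u = x + y, v = x − y the rectangle is axis-aligned; the map (x,y)→(u,v) scales areas by 2.
u-values: -1, 3, -1, -7; range = 3 − (-7) = 10.
v-values: -1, 5, -7, -5; range = 5 − (-7) = 12.
Area = (10 × 12) / 2 = 60.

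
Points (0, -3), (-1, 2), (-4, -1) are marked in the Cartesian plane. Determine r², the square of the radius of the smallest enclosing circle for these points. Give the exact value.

Call the three points A, B, C in the order given.
Side lengths²: AB² = 26, AC² = 20, BC² = 18.
Since AB² = 26 < 20 + 18 = 38, the triangle is acute, so the smallest enclosing circle is the circumcircle.
Circumcentre = (-4/3, -2/3), r² = 65/9.

65/9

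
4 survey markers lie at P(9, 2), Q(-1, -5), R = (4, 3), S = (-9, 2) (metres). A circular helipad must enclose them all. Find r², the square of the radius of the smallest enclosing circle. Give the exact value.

81

A smallest enclosing disk is always determined by at most three of the input points on its boundary.
The farthest pair is P–S with squared distance 324. The circle on this segment as diameter has centre (0, 2) and r² = 324/4 = 81.
Check Q: distance² to centre = 50 ≤ 81, so it lies inside.
All remaining points lie in this disk, and no smaller disk contains both endpoints, so this is the minimum enclosing circle.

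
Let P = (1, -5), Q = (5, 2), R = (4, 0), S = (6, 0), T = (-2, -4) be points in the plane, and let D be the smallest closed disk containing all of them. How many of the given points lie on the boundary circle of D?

A smallest enclosing disk is always determined by at most three of the input points on its boundary.
The farthest pair is Q–T with squared distance 85. The circle on this segment as diameter has centre (1.5, -1) and r² = 85/4 = 21.25.
Check P: distance² to centre = 16.25 ≤ 21.25, so it lies inside.
All remaining points lie in this disk, and no smaller disk contains both endpoints, so this is the minimum enclosing circle.
The points at distance exactly r from the centre are Q, S, T — 3 points.

3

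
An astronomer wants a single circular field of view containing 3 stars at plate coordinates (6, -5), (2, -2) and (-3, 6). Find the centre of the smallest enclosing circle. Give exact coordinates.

Call the three points A, B, C in the order given.
Side lengths²: AB² = 25, AC² = 202, BC² = 89.
Since AC² = 202 ≥ 89 + 25 = 114, the angle opposite AC is not acute, so the smallest enclosing circle has AC as diameter.
Centre = midpoint of AC = (1.5, 0.5), r² = 202/4 = 50.5.
Centre = (1.5, 0.5).

(1.5, 0.5)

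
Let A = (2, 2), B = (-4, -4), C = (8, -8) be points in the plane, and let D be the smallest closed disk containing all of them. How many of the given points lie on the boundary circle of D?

3

Side lengths²: AB² = 72, AC² = 136, BC² = 160.
Since BC² = 160 < 136 + 72 = 208, the triangle is acute, so the smallest enclosing circle is the circumcircle.
Circumcentre = (2.5, -4.5), r² = 42.5.
The points at distance exactly r from the centre are A, B, C — 3 points.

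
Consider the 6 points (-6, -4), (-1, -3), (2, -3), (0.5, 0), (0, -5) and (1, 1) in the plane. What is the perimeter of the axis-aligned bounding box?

Width = max x − min x = 2 − (-6) = 8.
Height = max y − min y = 1 − (-5) = 6.
Perimeter = 2(8 + 6) = 28.

28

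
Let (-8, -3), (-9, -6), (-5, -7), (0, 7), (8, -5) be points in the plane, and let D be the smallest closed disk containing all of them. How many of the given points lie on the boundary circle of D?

The minimum enclosing circle is determined by three boundary points: (-9, -6), (0, 7), (8, -5).
Their circumcentre is (-37/53, -113/53) with r² = 235625/2809.
The farthest remaining point (-8, -3) is at distance² 151885/2809 ≤ 235625/2809.
The points at distance exactly r from the centre are (-9, -6), (0, 7), (8, -5) — 3 points.

3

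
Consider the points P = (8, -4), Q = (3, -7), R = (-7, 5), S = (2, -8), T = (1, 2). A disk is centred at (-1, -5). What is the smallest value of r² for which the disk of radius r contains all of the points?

136

The required radius is the distance from (-1, -5) to the farthest point.
Squared distances: 82, 20, 136, 18, 53.
Maximum is 136, attained at R.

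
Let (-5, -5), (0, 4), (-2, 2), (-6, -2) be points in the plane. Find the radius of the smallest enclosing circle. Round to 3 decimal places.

The minimum enclosing circle of a finite set is fixed by two of the points (as a diameter) or three (as a circumcircle).
The farthest pair is (-5, -5)–(0, 4) with squared distance 106. The circle on this segment as diameter has centre (-2.5, -0.5) and r² = 106/4 = 26.5.
Check (-2, 2): distance² to centre = 6.5 ≤ 26.5, so it lies inside.
All remaining points lie in this disk, and no smaller disk contains both endpoints, so this is the minimum enclosing circle.
r = √(26.5) ≈ 5.148.

5.148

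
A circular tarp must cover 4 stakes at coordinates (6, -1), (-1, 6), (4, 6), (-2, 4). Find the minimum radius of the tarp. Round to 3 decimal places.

The farthest pair is (6, -1)–(-1, 6) with squared distance 98. The circle on this segment as diameter has centre (2.5, 2.5) and r² = 98/4 = 24.5.
Check (4, 6): distance² to centre = 14.5 ≤ 24.5, so it lies inside.
All remaining points lie in this disk, and no smaller disk contains both endpoints, so this is the minimum enclosing circle.
r = √(24.5) ≈ 4.950.

4.950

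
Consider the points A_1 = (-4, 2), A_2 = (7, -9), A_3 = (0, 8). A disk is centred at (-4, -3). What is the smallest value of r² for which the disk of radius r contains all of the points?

157

The required radius is the distance from (-4, -3) to the farthest point.
Squared distances: 25, 157, 137.
Maximum is 157, attained at A_2.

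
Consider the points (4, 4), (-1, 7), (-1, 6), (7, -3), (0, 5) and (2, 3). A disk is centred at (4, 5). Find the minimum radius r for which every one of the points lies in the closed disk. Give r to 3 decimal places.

8.544

The required radius is the distance from (4, 5) to the farthest point.
Squared distances: 1, 29, 26, 73, 16, 8.
Maximum is 73, attained at (7, -3).
r = √73 ≈ 8.544.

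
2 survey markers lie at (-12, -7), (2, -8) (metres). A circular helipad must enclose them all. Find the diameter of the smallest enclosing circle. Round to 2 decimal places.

The smallest circle enclosing two points has them as diameter endpoints.
Centre = midpoint = (-5, -7.5); r² = |(-12, -7)−(2, -8)|²/4 = 197/4 = 49.25.
Diameter = 2r = 2√(49.25) ≈ 14.04.

14.04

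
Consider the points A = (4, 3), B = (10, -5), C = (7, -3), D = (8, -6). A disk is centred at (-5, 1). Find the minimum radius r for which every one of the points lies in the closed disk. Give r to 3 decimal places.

16.155

The required radius is the distance from (-5, 1) to the farthest point.
Squared distances: 85, 261, 160, 218.
Maximum is 261, attained at B.
r = √261 ≈ 16.155.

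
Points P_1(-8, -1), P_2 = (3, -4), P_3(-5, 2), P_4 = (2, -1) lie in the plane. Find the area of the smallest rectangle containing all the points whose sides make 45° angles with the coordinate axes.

In coordinates u = x + y, v = x − y the rectangle is axis-aligned; the map (x,y)→(u,v) scales areas by 2.
u-values: -9, -1, -3, 1; range = 1 − (-9) = 10.
v-values: -7, 7, -7, 3; range = 7 − (-7) = 14.
Area = (10 × 14) / 2 = 70.

70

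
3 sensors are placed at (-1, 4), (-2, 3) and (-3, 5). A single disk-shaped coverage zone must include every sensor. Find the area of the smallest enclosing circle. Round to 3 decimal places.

4.363

Call the three points A, B, C in the order given.
Side lengths²: AB² = 2, AC² = 5, BC² = 5.
Since BC² = 5 < 5 + 2 = 7, the triangle is acute, so the smallest enclosing circle is the circumcircle.
Circumcentre = (-13/6, 25/6), r² = 25/18.
Area = π·r² = π·25/18 ≈ 4.363.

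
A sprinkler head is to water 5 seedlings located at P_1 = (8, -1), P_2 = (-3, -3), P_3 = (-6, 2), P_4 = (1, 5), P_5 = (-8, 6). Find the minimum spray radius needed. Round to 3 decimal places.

A smallest enclosing disk is always determined by at most three of the input points on its boundary.
The farthest pair is P_1–P_5 with squared distance 305. The circle on this segment as diameter has centre (0, 2.5) and r² = 305/4 = 76.25.
Check P_2: distance² to centre = 39.25 ≤ 76.25, so it lies inside.
All remaining points lie in this disk, and no smaller disk contains both endpoints, so this is the minimum enclosing circle.
r = √(76.25) ≈ 8.732.

8.732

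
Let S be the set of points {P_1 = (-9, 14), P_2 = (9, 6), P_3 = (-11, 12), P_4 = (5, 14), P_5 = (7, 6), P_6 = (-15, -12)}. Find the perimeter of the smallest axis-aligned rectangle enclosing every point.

Width = max x − min x = 9 − (-15) = 24.
Height = max y − min y = 14 − (-12) = 26.
Perimeter = 2(24 + 26) = 100.

100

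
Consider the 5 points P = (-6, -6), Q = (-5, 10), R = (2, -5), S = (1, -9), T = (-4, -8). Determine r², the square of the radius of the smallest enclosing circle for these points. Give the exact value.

By Welzl's lemma the MEC is supported by two points (diametrically opposite) or three points (on a circumcircle).
The farthest pair is Q–S with squared distance 397. The circle on this segment as diameter has centre (-2, 0.5) and r² = 397/4 = 99.25.
Check P: distance² to centre = 58.25 ≤ 99.25, so it lies inside.
All remaining points lie in this disk, and no smaller disk contains both endpoints, so this is the minimum enclosing circle.

99.25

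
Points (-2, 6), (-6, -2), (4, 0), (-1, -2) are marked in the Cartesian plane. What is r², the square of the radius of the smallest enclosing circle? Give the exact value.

260/9

The minimum enclosing circle is determined by three boundary points: (-2, 6), (-6, -2), (4, 0).
Their circumcentre is (-4/3, 2/3) with r² = 260/9.
The farthest remaining point (-1, -2) is at distance² 65/9 ≤ 260/9.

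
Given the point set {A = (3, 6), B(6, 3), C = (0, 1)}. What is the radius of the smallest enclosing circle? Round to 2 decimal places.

Side lengths²: AB² = 18, AC² = 34, BC² = 40.
Since BC² = 40 < 34 + 18 = 52, the triangle is acute, so the smallest enclosing circle is the circumcircle.
Circumcentre = (2.75, 2.75), r² = 10.625.
r = √(10.625) ≈ 3.26.

3.26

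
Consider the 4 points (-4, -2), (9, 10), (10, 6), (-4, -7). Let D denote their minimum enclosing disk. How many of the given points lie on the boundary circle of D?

By Welzl's lemma the MEC is supported by two points (diametrically opposite) or three points (on a circumcircle).
The farthest pair is (9, 10)–(-4, -7) with squared distance 458. The circle on this segment as diameter has centre (2.5, 1.5) and r² = 458/4 = 114.5.
Check (-4, -2): distance² to centre = 54.5 ≤ 114.5, so it lies inside.
All remaining points lie in this disk, and no smaller disk contains both endpoints, so this is the minimum enclosing circle.
The points at distance exactly r from the centre are (9, 10), (-4, -7) — 2 points.

2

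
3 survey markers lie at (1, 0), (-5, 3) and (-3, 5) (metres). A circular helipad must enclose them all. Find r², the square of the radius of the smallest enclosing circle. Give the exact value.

205/18

Call the three points A, B, C in the order given.
Side lengths²: AB² = 45, AC² = 41, BC² = 8.
Since AB² = 45 < 41 + 8 = 49, the triangle is acute, so the smallest enclosing circle is the circumcircle.
Circumcentre = (-11/6, 11/6), r² = 205/18.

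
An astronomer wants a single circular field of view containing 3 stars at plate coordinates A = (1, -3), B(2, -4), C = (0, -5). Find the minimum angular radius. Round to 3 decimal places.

Side lengths²: AB² = 2, AC² = 5, BC² = 5.
Since BC² = 5 < 5 + 2 = 7, the triangle is acute, so the smallest enclosing circle is the circumcircle.
Circumcentre = (5/6, -25/6), r² = 25/18.
r = √(25/18) ≈ 1.179.

1.179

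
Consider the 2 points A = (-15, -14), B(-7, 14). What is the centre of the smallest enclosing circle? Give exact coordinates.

(-11, 0)

The smallest circle enclosing two points has them as diameter endpoints.
Centre = midpoint = (-11, 0); r² = |AB|²/4 = 848/4 = 212.
Centre = (-11, 0).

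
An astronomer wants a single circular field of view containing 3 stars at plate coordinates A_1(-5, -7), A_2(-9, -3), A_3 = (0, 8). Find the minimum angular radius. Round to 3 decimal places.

7.906

Side lengths²: A_1A_2² = 32, A_1A_3² = 250, A_2A_3² = 202.
Since A_1A_3² = 250 ≥ 202 + 32 = 234, the angle opposite A_1A_3 is not acute, so the smallest enclosing circle has A_1A_3 as diameter.
Centre = midpoint of A_1A_3 = (-2.5, 0.5), r² = 250/4 = 62.5.
r = √(62.5) ≈ 7.906.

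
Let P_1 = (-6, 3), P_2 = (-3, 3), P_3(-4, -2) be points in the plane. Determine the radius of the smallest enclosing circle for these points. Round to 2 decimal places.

2.75

Side lengths²: P_1P_2² = 9, P_1P_3² = 29, P_2P_3² = 26.
Since P_1P_3² = 29 < 26 + 9 = 35, the triangle is acute, so the smallest enclosing circle is the circumcircle.
Circumcentre = (-4.5, 0.7), r² = 7.54.
r = √(7.54) ≈ 2.75.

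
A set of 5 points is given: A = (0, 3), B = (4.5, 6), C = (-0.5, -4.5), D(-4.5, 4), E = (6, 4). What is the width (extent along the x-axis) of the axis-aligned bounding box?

10.5

max x = 6, min x = -4.5, so width = 10.5.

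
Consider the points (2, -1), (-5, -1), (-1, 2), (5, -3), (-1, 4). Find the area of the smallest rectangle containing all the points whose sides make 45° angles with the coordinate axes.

In coordinates u = x + y, v = x − y the rectangle is axis-aligned; the map (x,y)→(u,v) scales areas by 2.
u-values: 1, -6, 1, 2, 3; range = 3 − (-6) = 9.
v-values: 3, -4, -3, 8, -5; range = 8 − (-5) = 13.
Area = (9 × 13) / 2 = 58.5.

58.5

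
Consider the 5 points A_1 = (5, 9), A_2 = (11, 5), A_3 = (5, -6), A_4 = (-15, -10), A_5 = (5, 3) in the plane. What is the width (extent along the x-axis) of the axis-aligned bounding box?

max x = 11, min x = -15, so width = 26.

26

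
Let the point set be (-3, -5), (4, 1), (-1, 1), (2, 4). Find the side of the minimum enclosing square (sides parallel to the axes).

9

The bounding box has width 7 and height 9.
An axis-aligned square enclosing the set must have side ≥ max(width, height).
So the minimum side is max(7, 9) = 9.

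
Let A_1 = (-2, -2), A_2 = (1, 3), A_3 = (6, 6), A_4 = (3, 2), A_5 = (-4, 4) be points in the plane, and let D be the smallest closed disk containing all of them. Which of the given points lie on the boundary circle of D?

A smallest enclosing disk is always determined by at most three of the input points on its boundary.
The minimum enclosing circle is determined by three boundary points: A_1, A_3, A_5.
Their circumcentre is (1.5, 2.5) with r² = 32.5.
The farthest remaining point A_4 is at distance² 2.5 ≤ 32.5.
The points at distance exactly r from the centre are A_1, A_3, A_5 — 3 points.

A_1, A_3, A_5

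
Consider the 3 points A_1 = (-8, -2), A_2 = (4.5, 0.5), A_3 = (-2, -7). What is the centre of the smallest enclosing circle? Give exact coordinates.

(-1.75, -0.75)

Side lengths²: A_1A_2² = 162.5, A_1A_3² = 61, A_2A_3² = 98.5.
Since A_1A_2² = 162.5 ≥ 98.5 + 61 = 159.5, the angle opposite A_1A_2 is not acute, so the smallest enclosing circle has A_1A_2 as diameter.
Centre = midpoint of A_1A_2 = (-1.75, -0.75), r² = 162.5/4 = 40.625.
Centre = (-1.75, -0.75).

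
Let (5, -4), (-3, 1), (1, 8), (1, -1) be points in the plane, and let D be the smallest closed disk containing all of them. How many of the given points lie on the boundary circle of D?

2

A smallest enclosing disk is always determined by at most three of the input points on its boundary.
The farthest pair is (5, -4)–(1, 8) with squared distance 160. The circle on this segment as diameter has centre (3, 2) and r² = 160/4 = 40.
Check (-3, 1): distance² to centre = 37 ≤ 40, so it lies inside.
All remaining points lie in this disk, and no smaller disk contains both endpoints, so this is the minimum enclosing circle.
The points at distance exactly r from the centre are (5, -4), (1, 8) — 2 points.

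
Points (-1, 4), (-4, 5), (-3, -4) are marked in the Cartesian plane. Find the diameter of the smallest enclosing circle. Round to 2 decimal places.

Call the three points A, B, C in the order given.
Side lengths²: AB² = 10, AC² = 68, BC² = 82.
Since BC² = 82 ≥ 68 + 10 = 78, the angle opposite BC is not acute, so the smallest enclosing circle has BC as diameter.
Centre = midpoint of BC = (-3.5, 0.5), r² = 82/4 = 20.5.
Diameter = 2r = 2√(20.5) ≈ 9.06.

9.06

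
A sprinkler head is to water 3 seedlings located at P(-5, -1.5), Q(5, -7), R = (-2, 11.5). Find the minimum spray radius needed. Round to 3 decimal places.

9.890

Side lengths²: PQ² = 130.25, PR² = 178, QR² = 391.25.
Since QR² = 391.25 ≥ 178 + 130.25 = 308.25, the angle opposite QR is not acute, so the smallest enclosing circle has QR as diameter.
Centre = midpoint of QR = (1.5, 2.25), r² = 391.25/4 = 97.8125.
r = √(97.8125) ≈ 9.890.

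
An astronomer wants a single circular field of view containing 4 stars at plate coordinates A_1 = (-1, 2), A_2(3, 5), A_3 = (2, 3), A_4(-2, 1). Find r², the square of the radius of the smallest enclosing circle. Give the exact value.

10.25

The farthest pair is A_2–A_4 with squared distance 41. The circle on this segment as diameter has centre (0.5, 3) and r² = 41/4 = 10.25.
Check A_1: distance² to centre = 3.25 ≤ 10.25, so it lies inside.
All remaining points lie in this disk, and no smaller disk contains both endpoints, so this is the minimum enclosing circle.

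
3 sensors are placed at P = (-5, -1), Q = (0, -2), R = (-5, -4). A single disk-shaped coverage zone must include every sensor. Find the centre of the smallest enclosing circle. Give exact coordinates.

Side lengths²: PQ² = 26, PR² = 9, QR² = 29.
Since QR² = 29 < 26 + 9 = 35, the triangle is acute, so the smallest enclosing circle is the circumcircle.
Circumcentre = (-2.7, -2.5), r² = 7.54.
Centre = (-2.7, -2.5).

(-2.7, -2.5)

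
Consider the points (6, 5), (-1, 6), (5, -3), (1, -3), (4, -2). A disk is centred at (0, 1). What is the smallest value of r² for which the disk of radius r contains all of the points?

The required radius is the distance from (0, 1) to the farthest point.
Squared distances: 52, 26, 41, 17, 25.
Maximum is 52, attained at (6, 5).

52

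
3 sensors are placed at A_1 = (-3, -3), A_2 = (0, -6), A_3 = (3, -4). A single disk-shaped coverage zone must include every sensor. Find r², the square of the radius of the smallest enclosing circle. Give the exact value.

9.25

Side lengths²: A_1A_2² = 18, A_1A_3² = 37, A_2A_3² = 13.
Since A_1A_3² = 37 ≥ 18 + 13 = 31, the angle opposite A_1A_3 is not acute, so the smallest enclosing circle has A_1A_3 as diameter.
Centre = midpoint of A_1A_3 = (0, -3.5), r² = 37/4 = 9.25.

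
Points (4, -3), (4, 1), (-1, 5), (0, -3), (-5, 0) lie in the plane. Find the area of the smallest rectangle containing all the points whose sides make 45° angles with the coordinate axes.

In coordinates u = x + y, v = x − y the rectangle is axis-aligned; the map (x,y)→(u,v) scales areas by 2.
u-values: 1, 5, 4, -3, -5; range = 5 − (-5) = 10.
v-values: 7, 3, -6, 3, -5; range = 7 − (-6) = 13.
Area = (10 × 13) / 2 = 65.

65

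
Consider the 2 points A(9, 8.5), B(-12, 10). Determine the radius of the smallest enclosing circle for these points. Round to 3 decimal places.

The smallest circle enclosing two points has them as diameter endpoints.
Centre = midpoint = (-1.5, 9.25); r² = |AB|²/4 = 443.25/4 = 110.8125.
r = √(110.8125) ≈ 10.527.

10.527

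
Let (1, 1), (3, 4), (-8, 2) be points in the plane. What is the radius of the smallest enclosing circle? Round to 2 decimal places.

Call the three points A, B, C in the order given.
Side lengths²: AB² = 13, AC² = 82, BC² = 125.
Since BC² = 125 ≥ 82 + 13 = 95, the angle opposite BC is not acute, so the smallest enclosing circle has BC as diameter.
Centre = midpoint of BC = (-2.5, 3), r² = 125/4 = 31.25.
r = √(31.25) ≈ 5.59.

5.59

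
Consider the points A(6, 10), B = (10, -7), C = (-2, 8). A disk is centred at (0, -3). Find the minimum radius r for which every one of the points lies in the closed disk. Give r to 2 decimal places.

14.32

The required radius is the distance from (0, -3) to the farthest point.
Squared distances: 205, 116, 125.
Maximum is 205, attained at A.
r = √205 ≈ 14.32.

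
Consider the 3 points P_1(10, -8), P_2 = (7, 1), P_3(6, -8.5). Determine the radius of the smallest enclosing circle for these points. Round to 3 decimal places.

Side lengths²: P_1P_2² = 90, P_1P_3² = 16.25, P_2P_3² = 91.25.
Since P_2P_3² = 91.25 < 90 + 16.25 = 106.25, the triangle is acute, so the smallest enclosing circle is the circumcircle.
Circumcentre = (7.45, -3.85), r² = 23.725.
r = √(23.725) ≈ 4.871.

4.871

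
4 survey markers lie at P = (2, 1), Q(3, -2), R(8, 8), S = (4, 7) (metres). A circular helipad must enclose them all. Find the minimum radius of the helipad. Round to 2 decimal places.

5.59

A smallest enclosing disk is always determined by at most three of the input points on its boundary.
The farthest pair is Q–R with squared distance 125. The circle on this segment as diameter has centre (5.5, 3) and r² = 125/4 = 31.25.
Check P: distance² to centre = 16.25 ≤ 31.25, so it lies inside.
All remaining points lie in this disk, and no smaller disk contains both endpoints, so this is the minimum enclosing circle.
r = √(31.25) ≈ 5.59.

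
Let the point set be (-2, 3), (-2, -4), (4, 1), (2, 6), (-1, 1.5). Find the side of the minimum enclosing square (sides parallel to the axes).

The bounding box has width 6 and height 10.
An axis-aligned square enclosing the set must have side ≥ max(width, height).
So the minimum side is max(6, 10) = 10.

10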